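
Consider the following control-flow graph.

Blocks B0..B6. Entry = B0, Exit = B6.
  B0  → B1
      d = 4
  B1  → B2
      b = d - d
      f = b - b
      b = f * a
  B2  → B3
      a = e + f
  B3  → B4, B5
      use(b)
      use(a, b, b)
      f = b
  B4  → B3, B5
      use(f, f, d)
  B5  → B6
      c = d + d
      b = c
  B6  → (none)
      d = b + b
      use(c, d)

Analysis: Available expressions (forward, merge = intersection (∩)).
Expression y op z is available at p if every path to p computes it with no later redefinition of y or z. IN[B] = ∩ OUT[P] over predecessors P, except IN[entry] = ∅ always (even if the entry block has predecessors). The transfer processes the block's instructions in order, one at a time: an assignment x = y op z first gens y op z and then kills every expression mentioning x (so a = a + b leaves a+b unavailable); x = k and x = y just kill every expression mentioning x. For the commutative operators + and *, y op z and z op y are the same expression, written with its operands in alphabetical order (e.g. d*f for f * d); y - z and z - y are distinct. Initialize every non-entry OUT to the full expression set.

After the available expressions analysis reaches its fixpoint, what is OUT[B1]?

Converged values:
  B0:   IN={}   OUT={}
  B1:   IN={}   OUT={a*f, d-d}
  B2:   IN={a*f, d-d}   OUT={d-d, e+f}
  B3:   IN={d-d}   OUT={d-d}
  B4:   IN={d-d}   OUT={d-d}
  B5:   IN={d-d}   OUT={d+d, d-d}
  B6:   IN={d+d, d-d}   OUT={b+b}

Merge at B1: IN[B1] = OUT[B0] = {}
Applying B1's transfer function to that IN value gives OUT[B1] (row B1 above).

Answer: {a*f, d-d}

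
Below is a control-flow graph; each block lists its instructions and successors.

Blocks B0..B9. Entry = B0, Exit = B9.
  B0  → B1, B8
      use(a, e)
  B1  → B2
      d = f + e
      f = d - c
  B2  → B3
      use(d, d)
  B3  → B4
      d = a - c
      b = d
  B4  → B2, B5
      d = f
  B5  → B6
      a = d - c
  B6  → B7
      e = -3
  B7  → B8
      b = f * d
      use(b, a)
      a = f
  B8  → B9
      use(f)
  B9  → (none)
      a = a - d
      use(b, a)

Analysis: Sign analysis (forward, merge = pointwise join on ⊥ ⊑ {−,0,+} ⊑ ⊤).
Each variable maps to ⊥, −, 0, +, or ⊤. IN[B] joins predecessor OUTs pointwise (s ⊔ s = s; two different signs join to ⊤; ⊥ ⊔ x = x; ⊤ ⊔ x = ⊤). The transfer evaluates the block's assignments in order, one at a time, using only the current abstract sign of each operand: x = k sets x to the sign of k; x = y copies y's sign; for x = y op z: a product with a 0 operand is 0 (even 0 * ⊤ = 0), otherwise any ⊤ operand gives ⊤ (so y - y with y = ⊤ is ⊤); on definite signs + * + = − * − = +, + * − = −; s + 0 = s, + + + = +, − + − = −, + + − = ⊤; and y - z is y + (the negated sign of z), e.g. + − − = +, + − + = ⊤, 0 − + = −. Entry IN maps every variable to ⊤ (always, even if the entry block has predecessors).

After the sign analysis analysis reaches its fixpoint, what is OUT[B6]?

Converged values:
  B0: | IN=(all ⊤) | OUT=(all ⊤)
  B1: | IN=(all ⊤) | OUT=(all ⊤)
  B2: | IN=(all ⊤) | OUT=(all ⊤)
  B3: | IN=(all ⊤) | OUT=(all ⊤)
  B4: | IN=(all ⊤) | OUT=(all ⊤)
  B5: | IN=(all ⊤) | OUT=(all ⊤)
  B6: | IN=(all ⊤) | OUT={e:-; rest ⊤}
  B7: | IN={e:-; rest ⊤} | OUT={e:-; rest ⊤}
  B8: | IN=(all ⊤) | OUT=(all ⊤)
  B9: | IN=(all ⊤) | OUT=(all ⊤)

Merge at B6: IN[B6] = OUT[B5] = {a: ⊤, b: ⊤, c: ⊤, d: ⊤, e: ⊤, f: ⊤}
Applying B6's transfer function to that IN value gives OUT[B6] (row B6 above).

Answer: {a: ⊤, b: ⊤, c: ⊤, d: ⊤, e: -, f: ⊤}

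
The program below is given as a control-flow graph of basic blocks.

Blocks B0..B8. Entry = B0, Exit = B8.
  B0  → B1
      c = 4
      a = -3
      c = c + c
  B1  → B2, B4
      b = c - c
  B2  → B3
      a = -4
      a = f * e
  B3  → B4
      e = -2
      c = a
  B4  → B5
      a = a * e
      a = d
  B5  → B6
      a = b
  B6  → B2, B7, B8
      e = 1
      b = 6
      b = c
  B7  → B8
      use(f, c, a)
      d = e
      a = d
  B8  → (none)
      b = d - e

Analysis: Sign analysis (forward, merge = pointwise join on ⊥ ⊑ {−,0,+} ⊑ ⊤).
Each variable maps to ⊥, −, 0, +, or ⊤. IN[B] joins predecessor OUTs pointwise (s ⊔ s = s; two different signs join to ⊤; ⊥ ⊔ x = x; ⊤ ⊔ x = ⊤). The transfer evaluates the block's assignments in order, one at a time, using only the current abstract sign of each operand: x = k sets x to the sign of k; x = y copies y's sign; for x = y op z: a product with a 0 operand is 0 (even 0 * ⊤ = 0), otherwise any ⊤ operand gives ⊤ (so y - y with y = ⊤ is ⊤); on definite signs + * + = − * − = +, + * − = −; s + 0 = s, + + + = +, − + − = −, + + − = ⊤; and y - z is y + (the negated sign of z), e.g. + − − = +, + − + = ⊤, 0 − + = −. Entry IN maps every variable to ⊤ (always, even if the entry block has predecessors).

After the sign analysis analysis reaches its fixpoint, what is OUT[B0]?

Fixpoint table:
  B0: | IN=(all ⊤) | OUT={a:-, c:+; rest ⊤}
  B1: | IN={a:-, c:+; rest ⊤} | OUT={a:-, c:+; rest ⊤}
  B2: | IN=(all ⊤) | OUT=(all ⊤)
  B3: | IN=(all ⊤) | OUT={e:-; rest ⊤}
  B4: | IN=(all ⊤) | OUT=(all ⊤)
  B5: | IN=(all ⊤) | OUT=(all ⊤)
  B6: | IN=(all ⊤) | OUT={e:+; rest ⊤}
  B7: | IN={e:+; rest ⊤} | OUT={a:+, d:+, e:+; rest ⊤}
  B8: | IN={e:+; rest ⊤} | OUT={e:+; rest ⊤}

B0 is the boundary node: IN[B0] = {a: ⊤, b: ⊤, c: ⊤, d: ⊤, e: ⊤, f: ⊤}
Applying B0's transfer function to that IN value gives OUT[B0] (row B0 above).

Answer: {a: -, b: ⊤, c: +, d: ⊤, e: ⊤, f: ⊤}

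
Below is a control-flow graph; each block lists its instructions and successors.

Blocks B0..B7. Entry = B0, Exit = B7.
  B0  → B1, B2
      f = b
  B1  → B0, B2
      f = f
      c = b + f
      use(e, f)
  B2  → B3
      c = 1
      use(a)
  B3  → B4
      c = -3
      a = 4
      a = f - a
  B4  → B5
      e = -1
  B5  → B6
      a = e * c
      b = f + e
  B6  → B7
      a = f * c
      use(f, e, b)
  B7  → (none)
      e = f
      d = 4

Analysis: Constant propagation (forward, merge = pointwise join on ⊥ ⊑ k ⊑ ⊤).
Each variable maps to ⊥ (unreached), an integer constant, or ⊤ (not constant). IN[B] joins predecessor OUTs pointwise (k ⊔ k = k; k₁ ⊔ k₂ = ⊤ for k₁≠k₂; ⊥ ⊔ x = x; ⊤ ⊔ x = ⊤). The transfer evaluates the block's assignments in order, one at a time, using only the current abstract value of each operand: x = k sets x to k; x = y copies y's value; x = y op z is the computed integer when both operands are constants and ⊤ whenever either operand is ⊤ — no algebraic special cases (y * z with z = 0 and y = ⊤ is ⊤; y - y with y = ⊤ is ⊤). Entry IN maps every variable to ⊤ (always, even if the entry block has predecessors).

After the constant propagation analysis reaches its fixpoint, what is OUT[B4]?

Answer: {a: ⊤, b: ⊤, c: -3, d: ⊤, e: -1, f: ⊤}

Derivation:
Fixpoint table:
  B0: | IN=(all ⊤) | OUT=(all ⊤)
  B1: | IN=(all ⊤) | OUT=(all ⊤)
  B2: | IN=(all ⊤) | OUT={c:1; rest ⊤}
  B3: | IN={c:1; rest ⊤} | OUT={c:-3; rest ⊤}
  B4: | IN={c:-3; rest ⊤} | OUT={c:-3, e:-1; rest ⊤}
  B5: | IN={c:-3, e:-1; rest ⊤} | OUT={a:3, c:-3, e:-1; rest ⊤}
  B6: | IN={a:3, c:-3, e:-1; rest ⊤} | OUT={c:-3, e:-1; rest ⊤}
  B7: | IN={c:-3, e:-1; rest ⊤} | OUT={c:-3, d:4; rest ⊤}

Merge at B4: IN[B4] = OUT[B3] = {a: ⊤, b: ⊤, c: -3, d: ⊤, e: ⊤, f: ⊤}
Applying B4's transfer function to that IN value gives OUT[B4] (row B4 above).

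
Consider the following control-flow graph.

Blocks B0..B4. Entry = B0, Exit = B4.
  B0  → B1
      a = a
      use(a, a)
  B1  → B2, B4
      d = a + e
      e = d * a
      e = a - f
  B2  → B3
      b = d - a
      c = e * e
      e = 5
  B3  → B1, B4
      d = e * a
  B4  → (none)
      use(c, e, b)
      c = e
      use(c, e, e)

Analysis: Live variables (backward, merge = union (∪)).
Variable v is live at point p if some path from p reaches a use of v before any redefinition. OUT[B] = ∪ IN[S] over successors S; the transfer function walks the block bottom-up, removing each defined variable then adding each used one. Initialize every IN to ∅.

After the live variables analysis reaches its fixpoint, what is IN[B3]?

Answer: {a, b, c, e, f}

Derivation:
Fixpoint table:
  B0:  IN={a, b, c, e, f}  OUT={a, b, c, e, f}
  B1:  IN={a, b, c, e, f}  OUT={a, b, c, d, e, f}
  B2:  IN={a, d, e, f}  OUT={a, b, c, e, f}
  B3:  IN={a, b, c, e, f}  OUT={a, b, c, e, f}
  B4:  IN={b, c, e}  OUT={}

Merge at B3: OUT[B3] = IN[B1] ⊔ IN[B4] = {a, b, c, e, f}
Applying B3's transfer function to that OUT value gives IN[B3] (row B3 above).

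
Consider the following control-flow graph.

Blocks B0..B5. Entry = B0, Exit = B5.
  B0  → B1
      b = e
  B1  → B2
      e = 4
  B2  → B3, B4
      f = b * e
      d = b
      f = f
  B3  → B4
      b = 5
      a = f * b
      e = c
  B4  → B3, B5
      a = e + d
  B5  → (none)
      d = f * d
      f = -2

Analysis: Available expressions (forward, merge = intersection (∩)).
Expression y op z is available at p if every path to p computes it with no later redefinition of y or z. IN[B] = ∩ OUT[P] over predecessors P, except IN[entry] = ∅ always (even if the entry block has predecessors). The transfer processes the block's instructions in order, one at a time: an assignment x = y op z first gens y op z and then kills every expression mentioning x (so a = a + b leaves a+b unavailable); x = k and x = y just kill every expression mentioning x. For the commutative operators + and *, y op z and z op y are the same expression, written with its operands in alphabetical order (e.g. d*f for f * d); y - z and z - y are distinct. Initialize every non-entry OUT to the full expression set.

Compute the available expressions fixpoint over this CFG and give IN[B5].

Answer: {d+e}

Trace:
Converged values:
  B0:  IN={}  OUT={}
  B1:  IN={}  OUT={}
  B2:  IN={}  OUT={b*e}
  B3:  IN={}  OUT={b*f}
  B4:  IN={}  OUT={d+e}
  B5:  IN={d+e}  OUT={}

Merge at B5: IN[B5] = OUT[B4] = {d+e}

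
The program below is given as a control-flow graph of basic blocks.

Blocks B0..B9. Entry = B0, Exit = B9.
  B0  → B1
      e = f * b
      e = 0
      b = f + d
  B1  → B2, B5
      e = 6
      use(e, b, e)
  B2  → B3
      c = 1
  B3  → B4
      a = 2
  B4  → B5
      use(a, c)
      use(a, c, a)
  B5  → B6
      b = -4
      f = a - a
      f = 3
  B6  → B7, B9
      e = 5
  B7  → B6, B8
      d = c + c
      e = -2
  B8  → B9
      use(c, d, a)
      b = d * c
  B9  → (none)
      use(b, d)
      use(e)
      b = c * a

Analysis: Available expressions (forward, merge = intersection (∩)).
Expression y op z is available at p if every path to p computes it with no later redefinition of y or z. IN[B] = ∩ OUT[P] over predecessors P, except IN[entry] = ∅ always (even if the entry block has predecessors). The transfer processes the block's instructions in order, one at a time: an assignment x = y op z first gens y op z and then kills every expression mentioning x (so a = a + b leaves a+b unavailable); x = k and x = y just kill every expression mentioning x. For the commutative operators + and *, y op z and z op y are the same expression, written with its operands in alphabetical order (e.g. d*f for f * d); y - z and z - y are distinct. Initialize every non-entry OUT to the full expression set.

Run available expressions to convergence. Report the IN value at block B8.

Converged values:
  B0: | IN={} | OUT={d+f}
  B1: | IN={d+f} | OUT={d+f}
  B2: | IN={d+f} | OUT={d+f}
  B3: | IN={d+f} | OUT={d+f}
  B4: | IN={d+f} | OUT={d+f}
  B5: | IN={d+f} | OUT={a-a}
  B6: | IN={a-a} | OUT={a-a}
  B7: | IN={a-a} | OUT={a-a, c+c}
  B8: | IN={a-a, c+c} | OUT={a-a, c*d, c+c}
  B9: | IN={a-a} | OUT={a*c, a-a}

Merge at B8: IN[B8] = OUT[B7] = {a-a, c+c}

Answer: {a-a, c+c}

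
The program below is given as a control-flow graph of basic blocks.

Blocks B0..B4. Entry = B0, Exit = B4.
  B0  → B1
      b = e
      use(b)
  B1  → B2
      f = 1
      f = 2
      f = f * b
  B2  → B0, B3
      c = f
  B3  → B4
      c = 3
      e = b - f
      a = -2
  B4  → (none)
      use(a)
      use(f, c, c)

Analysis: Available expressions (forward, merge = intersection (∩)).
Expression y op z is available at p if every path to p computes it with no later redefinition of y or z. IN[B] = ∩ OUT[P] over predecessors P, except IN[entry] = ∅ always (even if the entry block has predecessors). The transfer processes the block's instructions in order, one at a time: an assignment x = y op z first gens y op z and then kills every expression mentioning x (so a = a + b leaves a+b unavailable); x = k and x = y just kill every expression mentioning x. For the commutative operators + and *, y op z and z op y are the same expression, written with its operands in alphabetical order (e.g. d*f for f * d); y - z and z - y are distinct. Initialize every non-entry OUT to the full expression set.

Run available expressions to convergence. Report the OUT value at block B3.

Answer: {b-f}

Derivation:
Converged values:
  B0:  IN={}  OUT={}
  B1:  IN={}  OUT={}
  B2:  IN={}  OUT={}
  B3:  IN={}  OUT={b-f}
  B4:  IN={b-f}  OUT={b-f}

Merge at B3: IN[B3] = OUT[B2] = {}
Applying B3's transfer function to that IN value gives OUT[B3] (row B3 above).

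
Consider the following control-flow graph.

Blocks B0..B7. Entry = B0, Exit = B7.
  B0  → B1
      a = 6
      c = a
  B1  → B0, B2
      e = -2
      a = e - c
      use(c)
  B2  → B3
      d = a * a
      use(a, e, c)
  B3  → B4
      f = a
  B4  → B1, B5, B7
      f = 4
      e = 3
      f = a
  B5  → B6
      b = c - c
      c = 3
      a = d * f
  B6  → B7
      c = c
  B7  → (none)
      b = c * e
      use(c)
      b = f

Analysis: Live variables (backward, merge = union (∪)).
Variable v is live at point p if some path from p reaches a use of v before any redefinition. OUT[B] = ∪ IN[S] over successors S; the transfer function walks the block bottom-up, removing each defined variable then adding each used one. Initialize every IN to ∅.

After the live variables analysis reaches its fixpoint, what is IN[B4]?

Answer: {a, c, d}

Trace:
Per-block solution:
  B0:   IN={}   OUT={c}
  B1:   IN={c}   OUT={a, c, e}
  B2:   IN={a, c, e}   OUT={a, c, d}
  B3:   IN={a, c, d}   OUT={a, c, d}
  B4:   IN={a, c, d}   OUT={c, d, e, f}
  B5:   IN={c, d, e, f}   OUT={c, e, f}
  B6:   IN={c, e, f}   OUT={c, e, f}
  B7:   IN={c, e, f}   OUT={}

Merge at B4: OUT[B4] = IN[B1] ⊔ IN[B5] ⊔ IN[B7] = {c, d, e, f}
Applying B4's transfer function to that OUT value gives IN[B4] (row B4 above).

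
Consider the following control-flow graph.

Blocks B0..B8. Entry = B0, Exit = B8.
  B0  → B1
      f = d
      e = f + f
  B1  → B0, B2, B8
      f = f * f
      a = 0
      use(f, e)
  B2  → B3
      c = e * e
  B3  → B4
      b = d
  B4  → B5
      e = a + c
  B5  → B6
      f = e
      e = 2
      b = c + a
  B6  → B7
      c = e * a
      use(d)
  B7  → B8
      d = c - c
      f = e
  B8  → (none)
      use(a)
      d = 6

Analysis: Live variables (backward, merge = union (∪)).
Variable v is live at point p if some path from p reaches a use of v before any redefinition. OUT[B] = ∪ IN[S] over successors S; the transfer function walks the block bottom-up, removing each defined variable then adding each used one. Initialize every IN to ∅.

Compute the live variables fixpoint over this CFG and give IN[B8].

Answer: {a}

Trace:
Converged values:
  B0:   IN={d}   OUT={d, e, f}
  B1:   IN={d, e, f}   OUT={a, d, e}
  B2:   IN={a, d, e}   OUT={a, c, d}
  B3:   IN={a, c, d}   OUT={a, c, d}
  B4:   IN={a, c, d}   OUT={a, c, d, e}
  B5:   IN={a, c, d, e}   OUT={a, d, e}
  B6:   IN={a, d, e}   OUT={a, c, e}
  B7:   IN={a, c, e}   OUT={a}
  B8:   IN={a}   OUT={}

B8 is the boundary node: OUT[B8] = {}
Applying B8's transfer function to that OUT value gives IN[B8] (row B8 above).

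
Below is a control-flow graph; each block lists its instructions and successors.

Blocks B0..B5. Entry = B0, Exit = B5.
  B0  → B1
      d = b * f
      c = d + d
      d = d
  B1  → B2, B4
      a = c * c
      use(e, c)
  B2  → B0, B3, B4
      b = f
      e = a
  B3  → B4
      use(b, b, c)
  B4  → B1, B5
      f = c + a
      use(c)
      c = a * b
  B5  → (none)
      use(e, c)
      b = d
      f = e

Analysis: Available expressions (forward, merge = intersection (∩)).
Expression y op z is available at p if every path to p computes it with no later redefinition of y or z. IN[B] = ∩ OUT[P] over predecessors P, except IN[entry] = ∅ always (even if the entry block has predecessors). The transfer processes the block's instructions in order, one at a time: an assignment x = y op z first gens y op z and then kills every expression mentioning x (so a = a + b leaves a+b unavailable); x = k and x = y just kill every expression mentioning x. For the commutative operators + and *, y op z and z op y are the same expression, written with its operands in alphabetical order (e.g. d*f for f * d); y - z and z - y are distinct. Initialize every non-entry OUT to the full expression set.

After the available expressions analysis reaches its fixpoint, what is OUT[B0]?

Per-block solution:
  B0:  IN={}  OUT={b*f}
  B1:  IN={}  OUT={c*c}
  B2:  IN={c*c}  OUT={c*c}
  B3:  IN={c*c}  OUT={c*c}
  B4:  IN={c*c}  OUT={a*b}
  B5:  IN={a*b}  OUT={}

Merge at B0 (entry node, so the boundary value {} is joined with the incoming edge(s)): IN[B0] = {} ∩ OUT[B2] = {}
Applying B0's transfer function to that IN value gives OUT[B0] (row B0 above).

Answer: {b*f}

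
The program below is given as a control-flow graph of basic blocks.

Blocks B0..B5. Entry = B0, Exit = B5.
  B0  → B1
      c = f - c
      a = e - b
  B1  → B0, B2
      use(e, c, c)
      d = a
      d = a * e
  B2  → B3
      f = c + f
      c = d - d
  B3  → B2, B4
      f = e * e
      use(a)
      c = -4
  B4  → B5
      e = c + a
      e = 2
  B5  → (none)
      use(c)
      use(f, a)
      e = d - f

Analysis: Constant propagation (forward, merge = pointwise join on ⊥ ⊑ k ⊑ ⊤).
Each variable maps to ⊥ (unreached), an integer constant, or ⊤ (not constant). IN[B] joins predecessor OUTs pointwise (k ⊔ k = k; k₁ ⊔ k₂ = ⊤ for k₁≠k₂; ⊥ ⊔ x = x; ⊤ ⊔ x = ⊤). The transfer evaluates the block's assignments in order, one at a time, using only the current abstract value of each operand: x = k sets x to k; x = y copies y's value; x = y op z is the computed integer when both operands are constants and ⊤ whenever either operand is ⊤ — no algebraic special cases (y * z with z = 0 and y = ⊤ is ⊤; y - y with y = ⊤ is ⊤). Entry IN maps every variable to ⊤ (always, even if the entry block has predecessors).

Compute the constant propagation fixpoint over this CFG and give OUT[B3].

Answer: {a: ⊤, b: ⊤, c: -4, d: ⊤, e: ⊤, f: ⊤}

Trace:
Per-block solution:
  B0:   IN=(all ⊤)   OUT=(all ⊤)
  B1:   IN=(all ⊤)   OUT=(all ⊤)
  B2:   IN=(all ⊤)   OUT=(all ⊤)
  B3:   IN=(all ⊤)   OUT={c:-4; rest ⊤}
  B4:   IN={c:-4; rest ⊤}   OUT={c:-4, e:2; rest ⊤}
  B5:   IN={c:-4, e:2; rest ⊤}   OUT={c:-4; rest ⊤}

Merge at B3: IN[B3] = OUT[B2] = {a: ⊤, b: ⊤, c: ⊤, d: ⊤, e: ⊤, f: ⊤}
Applying B3's transfer function to that IN value gives OUT[B3] (row B3 above).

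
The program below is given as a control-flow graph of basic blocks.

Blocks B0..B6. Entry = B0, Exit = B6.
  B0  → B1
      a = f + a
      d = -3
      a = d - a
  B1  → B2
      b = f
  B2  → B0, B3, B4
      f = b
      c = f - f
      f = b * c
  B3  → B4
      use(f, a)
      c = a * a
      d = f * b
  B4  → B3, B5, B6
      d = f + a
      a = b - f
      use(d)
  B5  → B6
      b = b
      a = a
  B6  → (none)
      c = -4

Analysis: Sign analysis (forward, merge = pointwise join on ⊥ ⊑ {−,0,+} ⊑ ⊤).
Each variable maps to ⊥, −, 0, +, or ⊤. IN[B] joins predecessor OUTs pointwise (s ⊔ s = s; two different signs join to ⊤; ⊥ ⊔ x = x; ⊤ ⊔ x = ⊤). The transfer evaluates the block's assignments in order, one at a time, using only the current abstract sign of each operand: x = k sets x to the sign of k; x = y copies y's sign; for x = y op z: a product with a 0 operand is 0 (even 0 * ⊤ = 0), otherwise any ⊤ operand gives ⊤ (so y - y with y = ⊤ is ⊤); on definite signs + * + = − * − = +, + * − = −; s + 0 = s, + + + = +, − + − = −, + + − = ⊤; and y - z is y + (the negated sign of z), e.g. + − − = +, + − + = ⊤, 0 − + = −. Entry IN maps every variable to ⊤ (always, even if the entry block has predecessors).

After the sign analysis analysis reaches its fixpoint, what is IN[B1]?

Converged values:
  B0:   IN=(all ⊤)   OUT={d:-; rest ⊤}
  B1:   IN={d:-; rest ⊤}   OUT={d:-; rest ⊤}
  B2:   IN={d:-; rest ⊤}   OUT={d:-; rest ⊤}
  B3:   IN=(all ⊤)   OUT=(all ⊤)
  B4:   IN=(all ⊤)   OUT=(all ⊤)
  B5:   IN=(all ⊤)   OUT=(all ⊤)
  B6:   IN=(all ⊤)   OUT={c:-; rest ⊤}

Merge at B1: IN[B1] = OUT[B0] = {a: ⊤, b: ⊤, c: ⊤, d: -, e: ⊤, f: ⊤}

Answer: {a: ⊤, b: ⊤, c: ⊤, d: -, e: ⊤, f: ⊤}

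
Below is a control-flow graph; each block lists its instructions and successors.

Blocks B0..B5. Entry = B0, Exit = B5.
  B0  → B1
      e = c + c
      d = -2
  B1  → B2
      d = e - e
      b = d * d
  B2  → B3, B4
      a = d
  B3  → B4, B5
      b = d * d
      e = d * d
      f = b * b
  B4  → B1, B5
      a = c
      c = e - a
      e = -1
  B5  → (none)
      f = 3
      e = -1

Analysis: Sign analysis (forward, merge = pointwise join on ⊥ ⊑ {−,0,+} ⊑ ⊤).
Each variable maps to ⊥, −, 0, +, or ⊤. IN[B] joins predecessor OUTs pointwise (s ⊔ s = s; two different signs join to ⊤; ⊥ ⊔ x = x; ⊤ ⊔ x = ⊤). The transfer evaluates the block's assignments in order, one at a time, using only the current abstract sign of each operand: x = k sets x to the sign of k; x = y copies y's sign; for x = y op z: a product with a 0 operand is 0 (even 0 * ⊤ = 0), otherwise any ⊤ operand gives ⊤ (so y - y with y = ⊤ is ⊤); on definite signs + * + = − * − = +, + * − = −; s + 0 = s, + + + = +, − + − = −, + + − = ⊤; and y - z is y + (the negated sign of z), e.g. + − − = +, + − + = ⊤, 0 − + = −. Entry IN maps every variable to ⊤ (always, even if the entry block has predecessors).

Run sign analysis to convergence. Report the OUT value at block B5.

Answer: {a: ⊤, b: ⊤, c: ⊤, d: ⊤, e: -, f: +}

Working:
Converged values:
  B0:   IN=(all ⊤)   OUT={d:-; rest ⊤}
  B1:   IN=(all ⊤)   OUT=(all ⊤)
  B2:   IN=(all ⊤)   OUT=(all ⊤)
  B3:   IN=(all ⊤)   OUT=(all ⊤)
  B4:   IN=(all ⊤)   OUT={e:-; rest ⊤}
  B5:   IN=(all ⊤)   OUT={e:-, f:+; rest ⊤}

Merge at B5: IN[B5] = OUT[B3] ⊔ OUT[B4] = {a: ⊤, b: ⊤, c: ⊤, d: ⊤, e: ⊤, f: ⊤}
Applying B5's transfer function to that IN value gives OUT[B5] (row B5 above).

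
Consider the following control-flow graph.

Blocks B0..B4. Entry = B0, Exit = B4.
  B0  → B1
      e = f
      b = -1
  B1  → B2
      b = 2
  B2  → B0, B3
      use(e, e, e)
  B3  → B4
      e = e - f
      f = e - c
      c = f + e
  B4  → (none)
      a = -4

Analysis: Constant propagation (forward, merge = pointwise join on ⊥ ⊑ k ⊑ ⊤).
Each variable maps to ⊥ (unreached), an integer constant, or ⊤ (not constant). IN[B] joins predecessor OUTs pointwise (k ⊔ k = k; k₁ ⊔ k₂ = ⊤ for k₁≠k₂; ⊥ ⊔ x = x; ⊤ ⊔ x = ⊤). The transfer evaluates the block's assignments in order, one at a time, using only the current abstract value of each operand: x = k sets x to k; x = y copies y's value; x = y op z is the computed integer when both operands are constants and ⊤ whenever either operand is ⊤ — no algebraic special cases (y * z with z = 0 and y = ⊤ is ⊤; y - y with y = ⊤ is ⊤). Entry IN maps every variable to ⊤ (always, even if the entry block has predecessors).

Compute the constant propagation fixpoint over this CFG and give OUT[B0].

Answer: {a: ⊤, b: -1, c: ⊤, d: ⊤, e: ⊤, f: ⊤}

Trace:
Per-block solution:
  B0:  IN=(all ⊤)  OUT={b:-1; rest ⊤}
  B1:  IN={b:-1; rest ⊤}  OUT={b:2; rest ⊤}
  B2:  IN={b:2; rest ⊤}  OUT={b:2; rest ⊤}
  B3:  IN={b:2; rest ⊤}  OUT={b:2; rest ⊤}
  B4:  IN={b:2; rest ⊤}  OUT={a:-4, b:2; rest ⊤}

Merge at B0 (entry node, so the boundary value (all ⊤) is joined with the incoming edge(s)): IN[B0] = (all ⊤) ⊔ OUT[B2] = {a: ⊤, b: ⊤, c: ⊤, d: ⊤, e: ⊤, f: ⊤}
Applying B0's transfer function to that IN value gives OUT[B0] (row B0 above).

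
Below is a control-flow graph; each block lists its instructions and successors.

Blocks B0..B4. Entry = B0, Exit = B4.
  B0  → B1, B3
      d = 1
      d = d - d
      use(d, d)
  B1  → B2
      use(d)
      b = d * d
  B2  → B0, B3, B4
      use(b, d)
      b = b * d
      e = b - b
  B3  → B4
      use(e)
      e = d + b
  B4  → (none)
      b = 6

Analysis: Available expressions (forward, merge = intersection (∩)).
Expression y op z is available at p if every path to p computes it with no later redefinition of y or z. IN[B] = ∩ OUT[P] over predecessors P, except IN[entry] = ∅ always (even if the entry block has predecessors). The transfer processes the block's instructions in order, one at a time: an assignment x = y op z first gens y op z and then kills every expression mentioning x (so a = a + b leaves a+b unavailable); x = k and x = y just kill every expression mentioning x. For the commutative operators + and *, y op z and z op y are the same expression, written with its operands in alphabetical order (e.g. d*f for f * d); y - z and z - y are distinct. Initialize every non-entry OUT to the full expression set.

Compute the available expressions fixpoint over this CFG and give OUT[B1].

Answer: {d*d}

Trace:
Per-block solution:
  B0: | IN={} | OUT={}
  B1: | IN={} | OUT={d*d}
  B2: | IN={d*d} | OUT={b-b, d*d}
  B3: | IN={} | OUT={b+d}
  B4: | IN={} | OUT={}

Merge at B1: IN[B1] = OUT[B0] = {}
Applying B1's transfer function to that IN value gives OUT[B1] (row B1 above).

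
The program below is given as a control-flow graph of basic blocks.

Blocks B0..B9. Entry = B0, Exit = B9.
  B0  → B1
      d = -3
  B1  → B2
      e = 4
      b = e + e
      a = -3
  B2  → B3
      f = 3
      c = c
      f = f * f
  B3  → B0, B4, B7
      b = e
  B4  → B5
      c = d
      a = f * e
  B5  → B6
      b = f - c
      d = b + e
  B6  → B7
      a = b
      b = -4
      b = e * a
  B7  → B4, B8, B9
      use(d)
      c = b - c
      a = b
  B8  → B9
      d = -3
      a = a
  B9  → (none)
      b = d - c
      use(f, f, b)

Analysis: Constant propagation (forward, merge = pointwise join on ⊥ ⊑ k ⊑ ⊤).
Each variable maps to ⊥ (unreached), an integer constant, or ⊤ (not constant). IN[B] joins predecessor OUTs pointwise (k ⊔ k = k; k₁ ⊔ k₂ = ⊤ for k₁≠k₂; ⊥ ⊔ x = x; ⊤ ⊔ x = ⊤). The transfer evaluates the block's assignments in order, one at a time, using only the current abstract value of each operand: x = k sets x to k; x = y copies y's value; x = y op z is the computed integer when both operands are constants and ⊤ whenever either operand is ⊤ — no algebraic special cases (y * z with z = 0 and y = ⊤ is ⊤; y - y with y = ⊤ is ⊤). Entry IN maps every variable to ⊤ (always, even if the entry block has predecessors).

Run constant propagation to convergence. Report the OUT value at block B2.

Answer: {a: -3, b: 8, c: ⊤, d: -3, e: 4, f: 9}

Trace:
Per-block solution:
  B0:  IN=(all ⊤)  OUT={d:-3; rest ⊤}
  B1:  IN={d:-3; rest ⊤}  OUT={a:-3, b:8, d:-3, e:4; rest ⊤}
  B2:  IN={a:-3, b:8, d:-3, e:4; rest ⊤}  OUT={a:-3, b:8, d:-3, e:4, f:9; rest ⊤}
  B3:  IN={a:-3, b:8, d:-3, e:4, f:9; rest ⊤}  OUT={a:-3, b:4, d:-3, e:4, f:9; rest ⊤}
  B4:  IN={e:4, f:9; rest ⊤}  OUT={a:36, e:4, f:9; rest ⊤}
  B5:  IN={a:36, e:4, f:9; rest ⊤}  OUT={a:36, e:4, f:9; rest ⊤}
  B6:  IN={a:36, e:4, f:9; rest ⊤}  OUT={e:4, f:9; rest ⊤}
  B7:  IN={e:4, f:9; rest ⊤}  OUT={e:4, f:9; rest ⊤}
  B8:  IN={e:4, f:9; rest ⊤}  OUT={d:-3, e:4, f:9; rest ⊤}
  B9:  IN={e:4, f:9; rest ⊤}  OUT={e:4, f:9; rest ⊤}

Merge at B2: IN[B2] = OUT[B1] = {a: -3, b: 8, c: ⊤, d: -3, e: 4, f: ⊤}
Applying B2's transfer function to that IN value gives OUT[B2] (row B2 above).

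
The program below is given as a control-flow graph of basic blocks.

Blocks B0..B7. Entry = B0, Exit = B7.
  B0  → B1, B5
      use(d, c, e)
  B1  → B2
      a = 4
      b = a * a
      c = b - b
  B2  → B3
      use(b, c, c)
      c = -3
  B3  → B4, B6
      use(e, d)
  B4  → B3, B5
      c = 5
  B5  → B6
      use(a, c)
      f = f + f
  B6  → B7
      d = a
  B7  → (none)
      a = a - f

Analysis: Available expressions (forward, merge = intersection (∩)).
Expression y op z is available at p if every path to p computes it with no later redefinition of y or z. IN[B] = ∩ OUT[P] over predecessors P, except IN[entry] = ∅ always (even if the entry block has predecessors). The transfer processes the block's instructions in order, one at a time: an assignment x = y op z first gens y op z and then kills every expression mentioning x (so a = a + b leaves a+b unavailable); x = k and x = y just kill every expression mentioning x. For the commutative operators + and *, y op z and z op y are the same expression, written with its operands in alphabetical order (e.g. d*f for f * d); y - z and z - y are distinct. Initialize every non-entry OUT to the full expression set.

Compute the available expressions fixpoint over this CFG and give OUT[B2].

Answer: {a*a, b-b}

Derivation:
Converged values:
  B0: | IN={} | OUT={}
  B1: | IN={} | OUT={a*a, b-b}
  B2: | IN={a*a, b-b} | OUT={a*a, b-b}
  B3: | IN={a*a, b-b} | OUT={a*a, b-b}
  B4: | IN={a*a, b-b} | OUT={a*a, b-b}
  B5: | IN={} | OUT={}
  B6: | IN={} | OUT={}
  B7: | IN={} | OUT={}

Merge at B2: IN[B2] = OUT[B1] = {a*a, b-b}
Applying B2's transfer function to that IN value gives OUT[B2] (row B2 above).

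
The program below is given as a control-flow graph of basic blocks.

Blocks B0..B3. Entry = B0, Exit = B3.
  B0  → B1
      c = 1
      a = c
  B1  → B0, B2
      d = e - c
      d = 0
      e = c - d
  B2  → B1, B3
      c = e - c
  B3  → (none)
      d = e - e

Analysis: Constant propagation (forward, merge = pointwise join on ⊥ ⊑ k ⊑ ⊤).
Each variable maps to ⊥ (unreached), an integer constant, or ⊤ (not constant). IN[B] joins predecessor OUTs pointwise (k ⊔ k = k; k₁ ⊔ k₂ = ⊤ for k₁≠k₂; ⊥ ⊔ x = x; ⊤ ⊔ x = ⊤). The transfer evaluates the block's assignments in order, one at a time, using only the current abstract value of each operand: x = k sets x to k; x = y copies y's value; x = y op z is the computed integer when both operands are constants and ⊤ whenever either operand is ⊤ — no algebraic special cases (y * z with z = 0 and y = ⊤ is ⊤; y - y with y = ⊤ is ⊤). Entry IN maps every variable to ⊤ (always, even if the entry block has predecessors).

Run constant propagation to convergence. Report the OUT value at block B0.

Per-block solution:
  B0: | IN=(all ⊤) | OUT={a:1, c:1; rest ⊤}
  B1: | IN={a:1; rest ⊤} | OUT={a:1, d:0; rest ⊤}
  B2: | IN={a:1, d:0; rest ⊤} | OUT={a:1, d:0; rest ⊤}
  B3: | IN={a:1, d:0; rest ⊤} | OUT={a:1; rest ⊤}

Merge at B0 (entry node, so the boundary value (all ⊤) is joined with the incoming edge(s)): IN[B0] = (all ⊤) ⊔ OUT[B1] = {a: ⊤, b: ⊤, c: ⊤, d: ⊤, e: ⊤, f: ⊤}
Applying B0's transfer function to that IN value gives OUT[B0] (row B0 above).

Answer: {a: 1, b: ⊤, c: 1, d: ⊤, e: ⊤, f: ⊤}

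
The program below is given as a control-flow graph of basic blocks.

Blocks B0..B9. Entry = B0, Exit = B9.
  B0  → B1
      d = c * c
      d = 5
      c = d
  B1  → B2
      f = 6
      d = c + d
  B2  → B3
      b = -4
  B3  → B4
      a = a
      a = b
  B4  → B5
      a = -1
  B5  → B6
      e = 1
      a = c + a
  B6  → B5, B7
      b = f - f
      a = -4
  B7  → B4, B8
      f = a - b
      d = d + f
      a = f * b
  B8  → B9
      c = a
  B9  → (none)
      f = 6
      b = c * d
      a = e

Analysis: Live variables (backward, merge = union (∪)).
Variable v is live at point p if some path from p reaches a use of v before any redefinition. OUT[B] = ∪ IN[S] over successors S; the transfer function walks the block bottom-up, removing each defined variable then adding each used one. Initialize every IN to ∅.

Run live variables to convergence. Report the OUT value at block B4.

Fixpoint table:
  B0:  IN={a, c}  OUT={a, c, d}
  B1:  IN={a, c, d}  OUT={a, c, d, f}
  B2:  IN={a, c, d, f}  OUT={a, b, c, d, f}
  B3:  IN={a, b, c, d, f}  OUT={c, d, f}
  B4:  IN={c, d, f}  OUT={a, c, d, f}
  B5:  IN={a, c, d, f}  OUT={c, d, e, f}
  B6:  IN={c, d, e, f}  OUT={a, b, c, d, e, f}
  B7:  IN={a, b, c, d, e}  OUT={a, c, d, e, f}
  B8:  IN={a, d, e}  OUT={c, d, e}
  B9:  IN={c, d, e}  OUT={}

Merge at B4: OUT[B4] = IN[B5] = {a, c, d, f}

Answer: {a, c, d, f}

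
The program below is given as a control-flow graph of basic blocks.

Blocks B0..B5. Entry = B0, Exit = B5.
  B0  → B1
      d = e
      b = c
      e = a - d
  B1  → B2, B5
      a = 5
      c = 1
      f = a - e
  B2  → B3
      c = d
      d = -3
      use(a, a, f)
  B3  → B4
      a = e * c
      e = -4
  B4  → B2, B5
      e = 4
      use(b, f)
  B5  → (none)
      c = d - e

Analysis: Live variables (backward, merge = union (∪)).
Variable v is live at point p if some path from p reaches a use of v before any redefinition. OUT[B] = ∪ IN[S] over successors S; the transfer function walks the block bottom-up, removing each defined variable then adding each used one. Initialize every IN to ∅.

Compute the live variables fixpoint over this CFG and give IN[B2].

Answer: {a, b, d, e, f}

Working:
Fixpoint table:
  B0:   IN={a, c, e}   OUT={b, d, e}
  B1:   IN={b, d, e}   OUT={a, b, d, e, f}
  B2:   IN={a, b, d, e, f}   OUT={b, c, d, e, f}
  B3:   IN={b, c, d, e, f}   OUT={a, b, d, f}
  B4:   IN={a, b, d, f}   OUT={a, b, d, e, f}
  B5:   IN={d, e}   OUT={}

Merge at B2: OUT[B2] = IN[B3] = {b, c, d, e, f}
Applying B2's transfer function to that OUT value gives IN[B2] (row B2 above).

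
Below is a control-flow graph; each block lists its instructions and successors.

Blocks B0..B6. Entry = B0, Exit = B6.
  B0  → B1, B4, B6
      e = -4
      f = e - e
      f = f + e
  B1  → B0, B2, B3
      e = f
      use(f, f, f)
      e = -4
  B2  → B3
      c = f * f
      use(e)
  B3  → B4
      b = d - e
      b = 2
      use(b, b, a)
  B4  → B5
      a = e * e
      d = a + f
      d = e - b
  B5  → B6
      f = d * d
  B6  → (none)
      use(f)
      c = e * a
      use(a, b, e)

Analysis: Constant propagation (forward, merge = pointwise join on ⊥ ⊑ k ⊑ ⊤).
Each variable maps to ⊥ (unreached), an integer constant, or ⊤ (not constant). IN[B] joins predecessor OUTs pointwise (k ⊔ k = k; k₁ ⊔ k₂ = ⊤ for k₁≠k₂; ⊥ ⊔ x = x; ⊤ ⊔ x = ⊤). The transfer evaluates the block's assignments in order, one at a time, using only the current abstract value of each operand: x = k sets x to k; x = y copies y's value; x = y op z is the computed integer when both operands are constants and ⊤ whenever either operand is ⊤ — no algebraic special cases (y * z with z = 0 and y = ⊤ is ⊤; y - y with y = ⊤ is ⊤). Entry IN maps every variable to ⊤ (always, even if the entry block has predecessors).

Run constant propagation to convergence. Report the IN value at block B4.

Answer: {a: ⊤, b: ⊤, c: ⊤, d: ⊤, e: -4, f: -4}

Derivation:
Converged values:
  B0: | IN=(all ⊤) | OUT={e:-4, f:-4; rest ⊤}
  B1: | IN={e:-4, f:-4; rest ⊤} | OUT={e:-4, f:-4; rest ⊤}
  B2: | IN={e:-4, f:-4; rest ⊤} | OUT={c:16, e:-4, f:-4; rest ⊤}
  B3: | IN={e:-4, f:-4; rest ⊤} | OUT={b:2, e:-4, f:-4; rest ⊤}
  B4: | IN={e:-4, f:-4; rest ⊤} | OUT={a:16, e:-4, f:-4; rest ⊤}
  B5: | IN={a:16, e:-4, f:-4; rest ⊤} | OUT={a:16, e:-4; rest ⊤}
  B6: | IN={e:-4; rest ⊤} | OUT={e:-4; rest ⊤}

Merge at B4: IN[B4] = OUT[B0] ⊔ OUT[B3] = {a: ⊤, b: ⊤, c: ⊤, d: ⊤, e: -4, f: -4}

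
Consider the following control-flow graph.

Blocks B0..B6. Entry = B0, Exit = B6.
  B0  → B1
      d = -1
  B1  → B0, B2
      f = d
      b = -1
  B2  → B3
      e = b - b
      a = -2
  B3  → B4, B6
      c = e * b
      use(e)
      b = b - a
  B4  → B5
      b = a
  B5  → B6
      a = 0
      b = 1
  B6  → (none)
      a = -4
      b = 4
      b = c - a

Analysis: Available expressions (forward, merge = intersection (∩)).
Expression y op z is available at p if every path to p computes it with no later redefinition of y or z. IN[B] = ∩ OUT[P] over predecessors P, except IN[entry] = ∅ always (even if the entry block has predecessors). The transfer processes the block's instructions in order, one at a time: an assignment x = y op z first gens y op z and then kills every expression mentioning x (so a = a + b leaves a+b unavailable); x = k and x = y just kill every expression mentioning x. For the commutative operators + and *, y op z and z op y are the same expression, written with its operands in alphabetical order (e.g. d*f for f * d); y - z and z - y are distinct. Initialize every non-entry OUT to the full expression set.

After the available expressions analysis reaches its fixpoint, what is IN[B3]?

Converged values:
  B0: | IN={} | OUT={}
  B1: | IN={} | OUT={}
  B2: | IN={} | OUT={b-b}
  B3: | IN={b-b} | OUT={}
  B4: | IN={} | OUT={}
  B5: | IN={} | OUT={}
  B6: | IN={} | OUT={c-a}

Merge at B3: IN[B3] = OUT[B2] = {b-b}

Answer: {b-b}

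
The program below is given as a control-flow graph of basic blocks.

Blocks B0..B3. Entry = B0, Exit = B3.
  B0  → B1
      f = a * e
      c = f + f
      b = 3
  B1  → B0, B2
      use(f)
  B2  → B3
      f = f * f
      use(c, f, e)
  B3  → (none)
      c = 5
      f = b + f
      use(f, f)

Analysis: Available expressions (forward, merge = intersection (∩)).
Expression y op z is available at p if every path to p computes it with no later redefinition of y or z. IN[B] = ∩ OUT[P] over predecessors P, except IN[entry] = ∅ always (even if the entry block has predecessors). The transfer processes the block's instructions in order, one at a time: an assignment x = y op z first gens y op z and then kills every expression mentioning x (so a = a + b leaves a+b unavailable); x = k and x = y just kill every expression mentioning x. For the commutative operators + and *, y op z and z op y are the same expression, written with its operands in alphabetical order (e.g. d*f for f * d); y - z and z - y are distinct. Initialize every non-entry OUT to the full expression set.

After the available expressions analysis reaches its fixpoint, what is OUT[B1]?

Answer: {a*e, f+f}

Working:
Per-block solution:
  B0:   IN={}   OUT={a*e, f+f}
  B1:   IN={a*e, f+f}   OUT={a*e, f+f}
  B2:   IN={a*e, f+f}   OUT={a*e}
  B3:   IN={a*e}   OUT={a*e}

Merge at B1: IN[B1] = OUT[B0] = {a*e, f+f}
Applying B1's transfer function to that IN value gives OUT[B1] (row B1 above).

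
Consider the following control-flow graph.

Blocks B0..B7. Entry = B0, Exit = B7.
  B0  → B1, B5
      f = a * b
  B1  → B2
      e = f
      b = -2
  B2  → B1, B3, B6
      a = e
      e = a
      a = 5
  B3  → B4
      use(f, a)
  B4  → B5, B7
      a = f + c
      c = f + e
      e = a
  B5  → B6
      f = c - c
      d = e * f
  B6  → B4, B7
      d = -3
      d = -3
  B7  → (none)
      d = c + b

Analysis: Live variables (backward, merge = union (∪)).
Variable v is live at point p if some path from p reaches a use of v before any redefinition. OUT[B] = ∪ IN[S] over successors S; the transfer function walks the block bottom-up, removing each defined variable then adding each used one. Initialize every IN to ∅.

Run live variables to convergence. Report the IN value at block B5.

Answer: {b, c, e}

Working:
Per-block solution:
  B0:  IN={a, b, c, e}  OUT={b, c, e, f}
  B1:  IN={c, f}  OUT={b, c, e, f}
  B2:  IN={b, c, e, f}  OUT={a, b, c, e, f}
  B3:  IN={a, b, c, e, f}  OUT={b, c, e, f}
  B4:  IN={b, c, e, f}  OUT={b, c, e}
  B5:  IN={b, c, e}  OUT={b, c, e, f}
  B6:  IN={b, c, e, f}  OUT={b, c, e, f}
  B7:  IN={b, c}  OUT={}

Merge at B5: OUT[B5] = IN[B6] = {b, c, e, f}
Applying B5's transfer function to that OUT value gives IN[B5] (row B5 above).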